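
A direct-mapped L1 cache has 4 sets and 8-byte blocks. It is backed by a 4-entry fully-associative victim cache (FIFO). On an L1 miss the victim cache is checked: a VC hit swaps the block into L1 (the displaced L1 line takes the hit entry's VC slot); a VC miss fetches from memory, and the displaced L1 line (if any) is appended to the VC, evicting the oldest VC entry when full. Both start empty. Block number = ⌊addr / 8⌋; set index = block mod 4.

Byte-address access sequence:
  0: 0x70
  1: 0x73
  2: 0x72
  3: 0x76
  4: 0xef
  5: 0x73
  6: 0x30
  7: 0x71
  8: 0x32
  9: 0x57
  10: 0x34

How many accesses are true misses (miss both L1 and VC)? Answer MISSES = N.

MISSES = 4

#0 0x70→b14/s2 MISS; vc=[]
#1 0x73→b14/s2 L1-HIT; vc=[]
#2 0x72→b14/s2 L1-HIT; vc=[]
#3 0x76→b14/s2 L1-HIT; vc=[]
#4 0xef→b29/s1 MISS; vc=[]
#5 0x73→b14/s2 L1-HIT; vc=[]
#6 0x30→b6/s2 MISS; vc=[14]
#7 0x71→b14/s2 VC-HIT; vc=[6]
#8 0x32→b6/s2 VC-HIT; vc=[14]
#9 0x57→b10/s2 MISS; vc=[14,6]
#10 0x34→b6/s2 VC-HIT; vc=[14,10]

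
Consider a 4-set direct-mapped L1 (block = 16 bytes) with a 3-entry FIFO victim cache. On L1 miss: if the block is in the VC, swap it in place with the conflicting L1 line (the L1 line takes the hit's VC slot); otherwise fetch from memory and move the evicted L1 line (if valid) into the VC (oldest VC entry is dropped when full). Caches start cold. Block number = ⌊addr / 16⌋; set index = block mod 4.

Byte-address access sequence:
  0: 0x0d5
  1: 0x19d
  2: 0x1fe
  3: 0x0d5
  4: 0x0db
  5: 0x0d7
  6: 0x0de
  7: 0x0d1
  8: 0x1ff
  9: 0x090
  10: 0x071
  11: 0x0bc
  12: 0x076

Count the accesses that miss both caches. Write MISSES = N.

MISSES = 6

0: 0xd5 (blk 13, set 1) → MISS  vc=[]
1: 0x19d (blk 25, set 1) → MISS  vc=[13]
2: 0x1fe (blk 31, set 3) → MISS  vc=[13]
3: 0xd5 (blk 13, set 1) → VC-HIT  vc=[25]
4: 0xdb (blk 13, set 1) → L1-HIT  vc=[25]
5: 0xd7 (blk 13, set 1) → L1-HIT  vc=[25]
6: 0xde (blk 13, set 1) → L1-HIT  vc=[25]
7: 0xd1 (blk 13, set 1) → L1-HIT  vc=[25]
8: 0x1ff (blk 31, set 3) → L1-HIT  vc=[25]
9: 0x90 (blk 9, set 1) → MISS  vc=[25, 13]
10: 0x71 (blk 7, set 3) → MISS  vc=[25, 13, 31]
11: 0xbc (blk 11, set 3) → MISS  vc=[13, 31, 7]
12: 0x76 (blk 7, set 3) → VC-HIT  vc=[13, 31, 11]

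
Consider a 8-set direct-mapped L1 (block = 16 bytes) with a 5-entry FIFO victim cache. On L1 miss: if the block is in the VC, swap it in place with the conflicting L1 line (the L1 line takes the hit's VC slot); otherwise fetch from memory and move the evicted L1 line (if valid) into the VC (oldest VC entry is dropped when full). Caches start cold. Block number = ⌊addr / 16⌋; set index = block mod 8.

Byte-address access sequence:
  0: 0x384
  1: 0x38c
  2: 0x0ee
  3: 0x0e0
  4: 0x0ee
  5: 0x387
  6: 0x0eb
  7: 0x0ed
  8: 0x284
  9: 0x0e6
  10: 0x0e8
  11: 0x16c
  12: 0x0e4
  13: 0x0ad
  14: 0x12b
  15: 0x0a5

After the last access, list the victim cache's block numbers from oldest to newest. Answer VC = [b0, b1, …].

VC = [56, 22, 18]

#0 0x384→b56/s0 MISS; vc=[]
#1 0x38c→b56/s0 L1-HIT; vc=[]
#2 0xee→b14/s6 MISS; vc=[]
#3 0xe0→b14/s6 L1-HIT; vc=[]
#4 0xee→b14/s6 L1-HIT; vc=[]
#5 0x387→b56/s0 L1-HIT; vc=[]
#6 0xeb→b14/s6 L1-HIT; vc=[]
#7 0xed→b14/s6 L1-HIT; vc=[]
#8 0x284→b40/s0 MISS; vc=[56]
#9 0xe6→b14/s6 L1-HIT; vc=[56]
#10 0xe8→b14/s6 L1-HIT; vc=[56]
#11 0x16c→b22/s6 MISS; vc=[56,14]
#12 0xe4→b14/s6 VC-HIT; vc=[56,22]
#13 0xad→b10/s2 MISS; vc=[56,22]
#14 0x12b→b18/s2 MISS; vc=[56,22,10]
#15 0xa5→b10/s2 VC-HIT; vc=[56,22,18]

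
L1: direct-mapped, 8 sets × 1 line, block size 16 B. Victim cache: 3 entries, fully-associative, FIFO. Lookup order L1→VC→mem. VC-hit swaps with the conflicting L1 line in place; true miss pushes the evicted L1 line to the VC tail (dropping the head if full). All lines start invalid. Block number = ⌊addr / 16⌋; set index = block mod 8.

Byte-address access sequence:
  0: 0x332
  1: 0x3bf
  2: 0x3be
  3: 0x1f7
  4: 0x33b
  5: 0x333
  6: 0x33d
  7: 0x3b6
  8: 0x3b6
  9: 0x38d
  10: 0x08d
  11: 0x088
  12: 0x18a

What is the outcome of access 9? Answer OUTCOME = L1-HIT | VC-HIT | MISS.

#0 0x332→b51/s3 MISS; vc=[]
#1 0x3bf→b59/s3 MISS; vc=[51]
#2 0x3be→b59/s3 L1-HIT; vc=[51]
#3 0x1f7→b31/s7 MISS; vc=[51]
#4 0x33b→b51/s3 VC-HIT; vc=[59]
#5 0x333→b51/s3 L1-HIT; vc=[59]
#6 0x33d→b51/s3 L1-HIT; vc=[59]
#7 0x3b6→b59/s3 VC-HIT; vc=[51]
#8 0x3b6→b59/s3 L1-HIT; vc=[51]
#9 0x38d→b56/s0 MISS; vc=[51]
#10 0x8d→b8/s0 MISS; vc=[51,56]
#11 0x88→b8/s0 L1-HIT; vc=[51,56]
#12 0x18a→b24/s0 MISS; vc=[51,56,8]

OUTCOME = MISS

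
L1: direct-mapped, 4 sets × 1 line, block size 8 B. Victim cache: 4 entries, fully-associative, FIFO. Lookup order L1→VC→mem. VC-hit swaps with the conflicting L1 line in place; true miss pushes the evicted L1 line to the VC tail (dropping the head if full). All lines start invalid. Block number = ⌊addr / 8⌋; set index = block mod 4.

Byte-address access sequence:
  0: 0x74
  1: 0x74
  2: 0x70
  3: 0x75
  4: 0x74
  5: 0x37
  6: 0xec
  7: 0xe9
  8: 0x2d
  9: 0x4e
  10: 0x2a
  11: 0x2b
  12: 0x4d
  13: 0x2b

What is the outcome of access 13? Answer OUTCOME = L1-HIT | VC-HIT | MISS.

#0 0x74→b14/s2 MISS; vc=[]
#1 0x74→b14/s2 L1-HIT; vc=[]
#2 0x70→b14/s2 L1-HIT; vc=[]
#3 0x75→b14/s2 L1-HIT; vc=[]
#4 0x74→b14/s2 L1-HIT; vc=[]
#5 0x37→b6/s2 MISS; vc=[14]
#6 0xec→b29/s1 MISS; vc=[14]
#7 0xe9→b29/s1 L1-HIT; vc=[14]
#8 0x2d→b5/s1 MISS; vc=[14,29]
#9 0x4e→b9/s1 MISS; vc=[14,29,5]
#10 0x2a→b5/s1 VC-HIT; vc=[14,29,9]
#11 0x2b→b5/s1 L1-HIT; vc=[14,29,9]
#12 0x4d→b9/s1 VC-HIT; vc=[14,29,5]
#13 0x2b→b5/s1 VC-HIT; vc=[14,29,9]

OUTCOME = VC-HIT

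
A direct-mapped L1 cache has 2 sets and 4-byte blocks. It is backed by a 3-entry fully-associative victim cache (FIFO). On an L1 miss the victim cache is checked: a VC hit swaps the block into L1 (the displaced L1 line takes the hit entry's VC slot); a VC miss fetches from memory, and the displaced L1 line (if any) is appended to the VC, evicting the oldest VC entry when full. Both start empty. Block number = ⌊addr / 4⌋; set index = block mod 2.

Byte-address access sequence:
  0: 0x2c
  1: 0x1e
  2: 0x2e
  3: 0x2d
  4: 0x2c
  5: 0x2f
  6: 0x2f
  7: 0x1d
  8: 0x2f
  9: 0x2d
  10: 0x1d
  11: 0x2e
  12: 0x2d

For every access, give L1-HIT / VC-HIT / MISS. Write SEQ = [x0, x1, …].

0: 0x2c (blk 11, set 1) → MISS  vc=[]
1: 0x1e (blk 7, set 1) → MISS  vc=[11]
2: 0x2e (blk 11, set 1) → VC-HIT  vc=[7]
3: 0x2d (blk 11, set 1) → L1-HIT  vc=[7]
4: 0x2c (blk 11, set 1) → L1-HIT  vc=[7]
5: 0x2f (blk 11, set 1) → L1-HIT  vc=[7]
6: 0x2f (blk 11, set 1) → L1-HIT  vc=[7]
7: 0x1d (blk 7, set 1) → VC-HIT  vc=[11]
8: 0x2f (blk 11, set 1) → VC-HIT  vc=[7]
9: 0x2d (blk 11, set 1) → L1-HIT  vc=[7]
10: 0x1d (blk 7, set 1) → VC-HIT  vc=[11]
11: 0x2e (blk 11, set 1) → VC-HIT  vc=[7]
12: 0x2d (blk 11, set 1) → L1-HIT  vc=[7]

SEQ = [MISS, MISS, VC-HIT, L1-HIT, L1-HIT, L1-HIT, L1-HIT, VC-HIT, VC-HIT, L1-HIT, VC-HIT, VC-HIT, L1-HIT]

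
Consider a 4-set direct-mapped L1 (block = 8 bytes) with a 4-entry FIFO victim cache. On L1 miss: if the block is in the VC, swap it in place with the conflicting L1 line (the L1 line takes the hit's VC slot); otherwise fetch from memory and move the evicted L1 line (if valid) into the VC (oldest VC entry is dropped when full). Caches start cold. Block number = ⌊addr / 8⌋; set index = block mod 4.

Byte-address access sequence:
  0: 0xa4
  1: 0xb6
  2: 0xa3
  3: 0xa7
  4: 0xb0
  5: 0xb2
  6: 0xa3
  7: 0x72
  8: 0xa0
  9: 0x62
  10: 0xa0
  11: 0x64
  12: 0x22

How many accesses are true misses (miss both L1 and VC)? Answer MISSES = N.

  [0] addr=0xa4 blk=20 s=0: MISS | VC []
  [1] addr=0xb6 blk=22 s=2: MISS | VC []
  [2] addr=0xa3 blk=20 s=0: L1-HIT | VC []
  [3] addr=0xa7 blk=20 s=0: L1-HIT | VC []
  [4] addr=0xb0 blk=22 s=2: L1-HIT | VC []
  [5] addr=0xb2 blk=22 s=2: L1-HIT | VC []
  [6] addr=0xa3 blk=20 s=0: L1-HIT | VC []
  [7] addr=0x72 blk=14 s=2: MISS | VC [22]
  [8] addr=0xa0 blk=20 s=0: L1-HIT | VC [22]
  [9] addr=0x62 blk=12 s=0: MISS | VC [22, 20]
  [10] addr=0xa0 blk=20 s=0: VC-HIT | VC [22, 12]
  [11] addr=0x64 blk=12 s=0: VC-HIT | VC [22, 20]
  [12] addr=0x22 blk=4 s=0: MISS | VC [22, 20, 12]

MISSES = 5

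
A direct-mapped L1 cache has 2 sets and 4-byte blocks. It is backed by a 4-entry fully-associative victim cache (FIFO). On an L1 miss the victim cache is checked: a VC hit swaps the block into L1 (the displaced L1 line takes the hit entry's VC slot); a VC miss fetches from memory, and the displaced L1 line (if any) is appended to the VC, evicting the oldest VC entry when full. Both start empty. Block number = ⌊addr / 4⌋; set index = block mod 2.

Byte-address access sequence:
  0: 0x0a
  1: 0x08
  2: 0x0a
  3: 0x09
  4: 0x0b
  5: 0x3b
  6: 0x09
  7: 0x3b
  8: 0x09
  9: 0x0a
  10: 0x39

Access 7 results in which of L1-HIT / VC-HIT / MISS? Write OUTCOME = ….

OUTCOME = VC-HIT

0: 0xa (blk 2, set 0) → MISS  vc=[]
1: 0x8 (blk 2, set 0) → L1-HIT  vc=[]
2: 0xa (blk 2, set 0) → L1-HIT  vc=[]
3: 0x9 (blk 2, set 0) → L1-HIT  vc=[]
4: 0xb (blk 2, set 0) → L1-HIT  vc=[]
5: 0x3b (blk 14, set 0) → MISS  vc=[2]
6: 0x9 (blk 2, set 0) → VC-HIT  vc=[14]
7: 0x3b (blk 14, set 0) → VC-HIT  vc=[2]
8: 0x9 (blk 2, set 0) → VC-HIT  vc=[14]
9: 0xa (blk 2, set 0) → L1-HIT  vc=[14]
10: 0x39 (blk 14, set 0) → VC-HIT  vc=[2]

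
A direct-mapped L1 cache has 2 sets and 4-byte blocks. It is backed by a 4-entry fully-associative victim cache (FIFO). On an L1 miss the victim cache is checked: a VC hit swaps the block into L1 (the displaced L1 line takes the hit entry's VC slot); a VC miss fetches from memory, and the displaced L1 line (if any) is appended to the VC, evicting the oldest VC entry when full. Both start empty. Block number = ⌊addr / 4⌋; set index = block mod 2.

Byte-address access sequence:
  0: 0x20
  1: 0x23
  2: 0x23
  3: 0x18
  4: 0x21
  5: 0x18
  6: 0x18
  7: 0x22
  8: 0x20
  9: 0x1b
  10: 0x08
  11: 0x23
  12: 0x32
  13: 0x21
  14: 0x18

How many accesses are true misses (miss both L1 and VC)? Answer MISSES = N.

#0 0x20→b8/s0 MISS; vc=[]
#1 0x23→b8/s0 L1-HIT; vc=[]
#2 0x23→b8/s0 L1-HIT; vc=[]
#3 0x18→b6/s0 MISS; vc=[8]
#4 0x21→b8/s0 VC-HIT; vc=[6]
#5 0x18→b6/s0 VC-HIT; vc=[8]
#6 0x18→b6/s0 L1-HIT; vc=[8]
#7 0x22→b8/s0 VC-HIT; vc=[6]
#8 0x20→b8/s0 L1-HIT; vc=[6]
#9 0x1b→b6/s0 VC-HIT; vc=[8]
#10 0x8→b2/s0 MISS; vc=[8,6]
#11 0x23→b8/s0 VC-HIT; vc=[2,6]
#12 0x32→b12/s0 MISS; vc=[2,6,8]
#13 0x21→b8/s0 VC-HIT; vc=[2,6,12]
#14 0x18→b6/s0 VC-HIT; vc=[2,8,12]

MISSES = 4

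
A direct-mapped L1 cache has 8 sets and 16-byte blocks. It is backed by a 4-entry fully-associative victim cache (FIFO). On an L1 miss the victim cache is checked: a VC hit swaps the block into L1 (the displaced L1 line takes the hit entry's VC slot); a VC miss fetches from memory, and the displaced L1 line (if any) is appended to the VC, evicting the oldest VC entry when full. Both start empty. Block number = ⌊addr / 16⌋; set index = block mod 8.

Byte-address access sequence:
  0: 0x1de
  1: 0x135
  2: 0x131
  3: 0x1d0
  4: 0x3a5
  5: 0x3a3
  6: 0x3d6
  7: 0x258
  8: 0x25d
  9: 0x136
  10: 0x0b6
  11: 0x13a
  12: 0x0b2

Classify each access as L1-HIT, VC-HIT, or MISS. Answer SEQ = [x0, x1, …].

0: 0x1de (blk 29, set 5) → MISS  vc=[]
1: 0x135 (blk 19, set 3) → MISS  vc=[]
2: 0x131 (blk 19, set 3) → L1-HIT  vc=[]
3: 0x1d0 (blk 29, set 5) → L1-HIT  vc=[]
4: 0x3a5 (blk 58, set 2) → MISS  vc=[]
5: 0x3a3 (blk 58, set 2) → L1-HIT  vc=[]
6: 0x3d6 (blk 61, set 5) → MISS  vc=[29]
7: 0x258 (blk 37, set 5) → MISS  vc=[29, 61]
8: 0x25d (blk 37, set 5) → L1-HIT  vc=[29, 61]
9: 0x136 (blk 19, set 3) → L1-HIT  vc=[29, 61]
10: 0xb6 (blk 11, set 3) → MISS  vc=[29, 61, 19]
11: 0x13a (blk 19, set 3) → VC-HIT  vc=[29, 61, 11]
12: 0xb2 (blk 11, set 3) → VC-HIT  vc=[29, 61, 19]

SEQ = [MISS, MISS, L1-HIT, L1-HIT, MISS, L1-HIT, MISS, MISS, L1-HIT, L1-HIT, MISS, VC-HIT, VC-HIT]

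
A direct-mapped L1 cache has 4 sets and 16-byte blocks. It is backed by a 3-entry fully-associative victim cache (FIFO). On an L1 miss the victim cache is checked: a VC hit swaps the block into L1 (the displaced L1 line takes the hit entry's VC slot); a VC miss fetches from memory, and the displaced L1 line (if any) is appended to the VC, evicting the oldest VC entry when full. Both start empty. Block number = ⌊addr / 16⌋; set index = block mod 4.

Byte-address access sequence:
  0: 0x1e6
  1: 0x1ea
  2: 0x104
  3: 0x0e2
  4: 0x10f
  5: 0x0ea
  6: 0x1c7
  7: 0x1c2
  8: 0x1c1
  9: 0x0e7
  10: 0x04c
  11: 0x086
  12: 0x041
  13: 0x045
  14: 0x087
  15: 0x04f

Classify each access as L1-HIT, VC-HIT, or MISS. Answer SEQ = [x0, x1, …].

0: 0x1e6 (blk 30, set 2) → MISS  vc=[]
1: 0x1ea (blk 30, set 2) → L1-HIT  vc=[]
2: 0x104 (blk 16, set 0) → MISS  vc=[]
3: 0xe2 (blk 14, set 2) → MISS  vc=[30]
4: 0x10f (blk 16, set 0) → L1-HIT  vc=[30]
5: 0xea (blk 14, set 2) → L1-HIT  vc=[30]
6: 0x1c7 (blk 28, set 0) → MISS  vc=[30, 16]
7: 0x1c2 (blk 28, set 0) → L1-HIT  vc=[30, 16]
8: 0x1c1 (blk 28, set 0) → L1-HIT  vc=[30, 16]
9: 0xe7 (blk 14, set 2) → L1-HIT  vc=[30, 16]
10: 0x4c (blk 4, set 0) → MISS  vc=[30, 16, 28]
11: 0x86 (blk 8, set 0) → MISS  vc=[16, 28, 4]
12: 0x41 (blk 4, set 0) → VC-HIT  vc=[16, 28, 8]
13: 0x45 (blk 4, set 0) → L1-HIT  vc=[16, 28, 8]
14: 0x87 (blk 8, set 0) → VC-HIT  vc=[16, 28, 4]
15: 0x4f (blk 4, set 0) → VC-HIT  vc=[16, 28, 8]

SEQ = [MISS, L1-HIT, MISS, MISS, L1-HIT, L1-HIT, MISS, L1-HIT, L1-HIT, L1-HIT, MISS, MISS, VC-HIT, L1-HIT, VC-HIT, VC-HIT]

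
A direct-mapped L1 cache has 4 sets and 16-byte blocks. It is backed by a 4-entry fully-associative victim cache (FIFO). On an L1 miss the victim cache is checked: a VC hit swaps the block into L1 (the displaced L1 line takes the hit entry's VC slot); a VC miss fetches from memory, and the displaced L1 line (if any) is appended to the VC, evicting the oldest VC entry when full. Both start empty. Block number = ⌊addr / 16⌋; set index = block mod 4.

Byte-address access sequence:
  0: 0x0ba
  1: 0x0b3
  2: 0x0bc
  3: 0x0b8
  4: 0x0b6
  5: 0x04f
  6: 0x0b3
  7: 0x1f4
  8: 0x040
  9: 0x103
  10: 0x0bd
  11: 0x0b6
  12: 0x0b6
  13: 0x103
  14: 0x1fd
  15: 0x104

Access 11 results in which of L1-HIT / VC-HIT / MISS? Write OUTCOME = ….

OUTCOME = L1-HIT

#0 0xba→b11/s3 MISS; vc=[]
#1 0xb3→b11/s3 L1-HIT; vc=[]
#2 0xbc→b11/s3 L1-HIT; vc=[]
#3 0xb8→b11/s3 L1-HIT; vc=[]
#4 0xb6→b11/s3 L1-HIT; vc=[]
#5 0x4f→b4/s0 MISS; vc=[]
#6 0xb3→b11/s3 L1-HIT; vc=[]
#7 0x1f4→b31/s3 MISS; vc=[11]
#8 0x40→b4/s0 L1-HIT; vc=[11]
#9 0x103→b16/s0 MISS; vc=[11,4]
#10 0xbd→b11/s3 VC-HIT; vc=[31,4]
#11 0xb6→b11/s3 L1-HIT; vc=[31,4]
#12 0xb6→b11/s3 L1-HIT; vc=[31,4]
#13 0x103→b16/s0 L1-HIT; vc=[31,4]
#14 0x1fd→b31/s3 VC-HIT; vc=[11,4]
#15 0x104→b16/s0 L1-HIT; vc=[11,4]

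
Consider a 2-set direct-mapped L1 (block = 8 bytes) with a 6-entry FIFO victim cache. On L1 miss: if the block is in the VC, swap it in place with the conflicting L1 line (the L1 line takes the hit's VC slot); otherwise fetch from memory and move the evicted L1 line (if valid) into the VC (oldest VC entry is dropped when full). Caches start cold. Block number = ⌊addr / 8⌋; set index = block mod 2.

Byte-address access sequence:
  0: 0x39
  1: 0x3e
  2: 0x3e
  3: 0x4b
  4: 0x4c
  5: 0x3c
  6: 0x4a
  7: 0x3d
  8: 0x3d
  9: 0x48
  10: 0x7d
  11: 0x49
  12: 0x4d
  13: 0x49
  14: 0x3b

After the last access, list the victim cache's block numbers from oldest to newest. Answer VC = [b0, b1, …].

VC = [9, 15]

#0 0x39→b7/s1 MISS; vc=[]
#1 0x3e→b7/s1 L1-HIT; vc=[]
#2 0x3e→b7/s1 L1-HIT; vc=[]
#3 0x4b→b9/s1 MISS; vc=[7]
#4 0x4c→b9/s1 L1-HIT; vc=[7]
#5 0x3c→b7/s1 VC-HIT; vc=[9]
#6 0x4a→b9/s1 VC-HIT; vc=[7]
#7 0x3d→b7/s1 VC-HIT; vc=[9]
#8 0x3d→b7/s1 L1-HIT; vc=[9]
#9 0x48→b9/s1 VC-HIT; vc=[7]
#10 0x7d→b15/s1 MISS; vc=[7,9]
#11 0x49→b9/s1 VC-HIT; vc=[7,15]
#12 0x4d→b9/s1 L1-HIT; vc=[7,15]
#13 0x49→b9/s1 L1-HIT; vc=[7,15]
#14 0x3b→b7/s1 VC-HIT; vc=[9,15]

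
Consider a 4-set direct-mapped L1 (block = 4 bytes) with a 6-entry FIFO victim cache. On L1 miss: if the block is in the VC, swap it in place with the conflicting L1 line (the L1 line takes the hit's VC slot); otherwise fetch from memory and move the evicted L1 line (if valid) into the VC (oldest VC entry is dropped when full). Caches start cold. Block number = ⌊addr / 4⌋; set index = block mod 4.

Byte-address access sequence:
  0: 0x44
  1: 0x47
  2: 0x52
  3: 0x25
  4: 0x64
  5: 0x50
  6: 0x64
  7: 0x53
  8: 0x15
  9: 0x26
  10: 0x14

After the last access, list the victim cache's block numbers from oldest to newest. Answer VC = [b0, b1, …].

#0 0x44→b17/s1 MISS; vc=[]
#1 0x47→b17/s1 L1-HIT; vc=[]
#2 0x52→b20/s0 MISS; vc=[]
#3 0x25→b9/s1 MISS; vc=[17]
#4 0x64→b25/s1 MISS; vc=[17,9]
#5 0x50→b20/s0 L1-HIT; vc=[17,9]
#6 0x64→b25/s1 L1-HIT; vc=[17,9]
#7 0x53→b20/s0 L1-HIT; vc=[17,9]
#8 0x15→b5/s1 MISS; vc=[17,9,25]
#9 0x26→b9/s1 VC-HIT; vc=[17,5,25]
#10 0x14→b5/s1 VC-HIT; vc=[17,9,25]

VC = [17, 9, 25]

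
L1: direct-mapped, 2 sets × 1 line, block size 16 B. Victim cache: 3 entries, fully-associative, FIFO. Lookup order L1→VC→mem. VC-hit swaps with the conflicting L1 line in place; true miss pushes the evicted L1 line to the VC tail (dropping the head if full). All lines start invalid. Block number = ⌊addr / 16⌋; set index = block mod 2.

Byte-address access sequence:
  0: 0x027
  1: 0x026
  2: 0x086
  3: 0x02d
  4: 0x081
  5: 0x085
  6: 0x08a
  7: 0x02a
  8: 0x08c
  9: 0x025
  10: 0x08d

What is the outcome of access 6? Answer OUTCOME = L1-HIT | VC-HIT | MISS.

OUTCOME = L1-HIT

  [0] addr=0x27 blk=2 s=0: MISS | VC []
  [1] addr=0x26 blk=2 s=0: L1-HIT | VC []
  [2] addr=0x86 blk=8 s=0: MISS | VC [2]
  [3] addr=0x2d blk=2 s=0: VC-HIT | VC [8]
  [4] addr=0x81 blk=8 s=0: VC-HIT | VC [2]
  [5] addr=0x85 blk=8 s=0: L1-HIT | VC [2]
  [6] addr=0x8a blk=8 s=0: L1-HIT | VC [2]
  [7] addr=0x2a blk=2 s=0: VC-HIT | VC [8]
  [8] addr=0x8c blk=8 s=0: VC-HIT | VC [2]
  [9] addr=0x25 blk=2 s=0: VC-HIT | VC [8]
  [10] addr=0x8d blk=8 s=0: VC-HIT | VC [2]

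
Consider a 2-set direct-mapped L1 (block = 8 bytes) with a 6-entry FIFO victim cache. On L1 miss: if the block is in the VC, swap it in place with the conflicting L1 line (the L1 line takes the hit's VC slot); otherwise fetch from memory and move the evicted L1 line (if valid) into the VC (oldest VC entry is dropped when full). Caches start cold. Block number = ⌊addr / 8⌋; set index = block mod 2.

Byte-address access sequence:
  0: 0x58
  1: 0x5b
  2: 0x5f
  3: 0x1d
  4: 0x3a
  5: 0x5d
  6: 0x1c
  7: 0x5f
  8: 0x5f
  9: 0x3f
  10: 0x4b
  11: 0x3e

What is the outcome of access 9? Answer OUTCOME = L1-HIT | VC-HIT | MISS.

OUTCOME = VC-HIT

0: 0x58 (blk 11, set 1) → MISS  vc=[]
1: 0x5b (blk 11, set 1) → L1-HIT  vc=[]
2: 0x5f (blk 11, set 1) → L1-HIT  vc=[]
3: 0x1d (blk 3, set 1) → MISS  vc=[11]
4: 0x3a (blk 7, set 1) → MISS  vc=[11, 3]
5: 0x5d (blk 11, set 1) → VC-HIT  vc=[7, 3]
6: 0x1c (blk 3, set 1) → VC-HIT  vc=[7, 11]
7: 0x5f (blk 11, set 1) → VC-HIT  vc=[7, 3]
8: 0x5f (blk 11, set 1) → L1-HIT  vc=[7, 3]
9: 0x3f (blk 7, set 1) → VC-HIT  vc=[11, 3]
10: 0x4b (blk 9, set 1) → MISS  vc=[11, 3, 7]
11: 0x3e (blk 7, set 1) → VC-HIT  vc=[11, 3, 9]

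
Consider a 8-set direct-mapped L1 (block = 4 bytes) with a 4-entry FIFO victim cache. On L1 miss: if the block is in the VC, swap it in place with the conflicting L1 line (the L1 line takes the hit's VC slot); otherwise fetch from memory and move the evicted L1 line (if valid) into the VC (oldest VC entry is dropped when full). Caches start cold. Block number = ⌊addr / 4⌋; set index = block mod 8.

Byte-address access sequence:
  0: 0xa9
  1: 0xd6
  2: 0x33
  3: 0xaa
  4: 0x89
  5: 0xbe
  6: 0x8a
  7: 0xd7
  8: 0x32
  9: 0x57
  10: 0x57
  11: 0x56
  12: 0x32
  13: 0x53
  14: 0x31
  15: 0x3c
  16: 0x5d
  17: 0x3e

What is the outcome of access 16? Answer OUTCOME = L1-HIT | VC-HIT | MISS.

OUTCOME = MISS

0: 0xa9 (blk 42, set 2) → MISS  vc=[]
1: 0xd6 (blk 53, set 5) → MISS  vc=[]
2: 0x33 (blk 12, set 4) → MISS  vc=[]
3: 0xaa (blk 42, set 2) → L1-HIT  vc=[]
4: 0x89 (blk 34, set 2) → MISS  vc=[42]
5: 0xbe (blk 47, set 7) → MISS  vc=[42]
6: 0x8a (blk 34, set 2) → L1-HIT  vc=[42]
7: 0xd7 (blk 53, set 5) → L1-HIT  vc=[42]
8: 0x32 (blk 12, set 4) → L1-HIT  vc=[42]
9: 0x57 (blk 21, set 5) → MISS  vc=[42, 53]
10: 0x57 (blk 21, set 5) → L1-HIT  vc=[42, 53]
11: 0x56 (blk 21, set 5) → L1-HIT  vc=[42, 53]
12: 0x32 (blk 12, set 4) → L1-HIT  vc=[42, 53]
13: 0x53 (blk 20, set 4) → MISS  vc=[42, 53, 12]
14: 0x31 (blk 12, set 4) → VC-HIT  vc=[42, 53, 20]
15: 0x3c (blk 15, set 7) → MISS  vc=[42, 53, 20, 47]
16: 0x5d (blk 23, set 7) → MISS  vc=[53, 20, 47, 15]
17: 0x3e (blk 15, set 7) → VC-HIT  vc=[53, 20, 47, 23]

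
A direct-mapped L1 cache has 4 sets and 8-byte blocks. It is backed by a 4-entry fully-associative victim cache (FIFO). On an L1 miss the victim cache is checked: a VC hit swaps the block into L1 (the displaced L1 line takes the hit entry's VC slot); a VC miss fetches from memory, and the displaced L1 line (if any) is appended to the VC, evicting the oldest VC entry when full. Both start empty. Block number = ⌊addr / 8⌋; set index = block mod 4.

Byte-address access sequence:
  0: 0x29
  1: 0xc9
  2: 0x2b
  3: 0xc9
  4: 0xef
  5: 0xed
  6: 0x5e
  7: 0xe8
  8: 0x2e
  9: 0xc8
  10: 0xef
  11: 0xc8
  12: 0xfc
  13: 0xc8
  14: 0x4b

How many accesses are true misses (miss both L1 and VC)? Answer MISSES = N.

MISSES = 6

0: 0x29 (blk 5, set 1) → MISS  vc=[]
1: 0xc9 (blk 25, set 1) → MISS  vc=[5]
2: 0x2b (blk 5, set 1) → VC-HIT  vc=[25]
3: 0xc9 (blk 25, set 1) → VC-HIT  vc=[5]
4: 0xef (blk 29, set 1) → MISS  vc=[5, 25]
5: 0xed (blk 29, set 1) → L1-HIT  vc=[5, 25]
6: 0x5e (blk 11, set 3) → MISS  vc=[5, 25]
7: 0xe8 (blk 29, set 1) → L1-HIT  vc=[5, 25]
8: 0x2e (blk 5, set 1) → VC-HIT  vc=[29, 25]
9: 0xc8 (blk 25, set 1) → VC-HIT  vc=[29, 5]
10: 0xef (blk 29, set 1) → VC-HIT  vc=[25, 5]
11: 0xc8 (blk 25, set 1) → VC-HIT  vc=[29, 5]
12: 0xfc (blk 31, set 3) → MISS  vc=[29, 5, 11]
13: 0xc8 (blk 25, set 1) → L1-HIT  vc=[29, 5, 11]
14: 0x4b (blk 9, set 1) → MISS  vc=[29, 5, 11, 25]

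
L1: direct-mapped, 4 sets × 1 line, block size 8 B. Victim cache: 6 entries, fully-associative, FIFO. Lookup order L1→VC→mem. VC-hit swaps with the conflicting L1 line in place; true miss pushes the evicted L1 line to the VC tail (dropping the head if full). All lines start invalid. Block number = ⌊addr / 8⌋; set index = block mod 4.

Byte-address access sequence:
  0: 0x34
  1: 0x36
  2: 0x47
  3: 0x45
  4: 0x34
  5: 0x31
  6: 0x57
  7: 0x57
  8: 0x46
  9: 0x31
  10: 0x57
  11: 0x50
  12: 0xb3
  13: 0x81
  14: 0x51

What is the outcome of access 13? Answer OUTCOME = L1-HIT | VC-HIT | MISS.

#0 0x34→b6/s2 MISS; vc=[]
#1 0x36→b6/s2 L1-HIT; vc=[]
#2 0x47→b8/s0 MISS; vc=[]
#3 0x45→b8/s0 L1-HIT; vc=[]
#4 0x34→b6/s2 L1-HIT; vc=[]
#5 0x31→b6/s2 L1-HIT; vc=[]
#6 0x57→b10/s2 MISS; vc=[6]
#7 0x57→b10/s2 L1-HIT; vc=[6]
#8 0x46→b8/s0 L1-HIT; vc=[6]
#9 0x31→b6/s2 VC-HIT; vc=[10]
#10 0x57→b10/s2 VC-HIT; vc=[6]
#11 0x50→b10/s2 L1-HIT; vc=[6]
#12 0xb3→b22/s2 MISS; vc=[6,10]
#13 0x81→b16/s0 MISS; vc=[6,10,8]
#14 0x51→b10/s2 VC-HIT; vc=[6,22,8]

OUTCOME = MISS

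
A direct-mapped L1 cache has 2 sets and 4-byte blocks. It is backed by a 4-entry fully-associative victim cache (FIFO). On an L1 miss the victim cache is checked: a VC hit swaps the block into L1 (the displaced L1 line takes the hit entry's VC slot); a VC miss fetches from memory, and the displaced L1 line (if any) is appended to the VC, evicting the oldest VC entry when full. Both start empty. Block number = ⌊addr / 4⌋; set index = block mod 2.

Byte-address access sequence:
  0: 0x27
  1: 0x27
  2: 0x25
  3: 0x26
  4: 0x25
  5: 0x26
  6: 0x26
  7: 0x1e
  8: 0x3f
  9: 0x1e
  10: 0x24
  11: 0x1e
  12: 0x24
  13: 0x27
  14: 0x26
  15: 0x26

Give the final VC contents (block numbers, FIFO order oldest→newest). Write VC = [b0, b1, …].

VC = [7, 15]

0: 0x27 (blk 9, set 1) → MISS  vc=[]
1: 0x27 (blk 9, set 1) → L1-HIT  vc=[]
2: 0x25 (blk 9, set 1) → L1-HIT  vc=[]
3: 0x26 (blk 9, set 1) → L1-HIT  vc=[]
4: 0x25 (blk 9, set 1) → L1-HIT  vc=[]
5: 0x26 (blk 9, set 1) → L1-HIT  vc=[]
6: 0x26 (blk 9, set 1) → L1-HIT  vc=[]
7: 0x1e (blk 7, set 1) → MISS  vc=[9]
8: 0x3f (blk 15, set 1) → MISS  vc=[9, 7]
9: 0x1e (blk 7, set 1) → VC-HIT  vc=[9, 15]
10: 0x24 (blk 9, set 1) → VC-HIT  vc=[7, 15]
11: 0x1e (blk 7, set 1) → VC-HIT  vc=[9, 15]
12: 0x24 (blk 9, set 1) → VC-HIT  vc=[7, 15]
13: 0x27 (blk 9, set 1) → L1-HIT  vc=[7, 15]
14: 0x26 (blk 9, set 1) → L1-HIT  vc=[7, 15]
15: 0x26 (blk 9, set 1) → L1-HIT  vc=[7, 15]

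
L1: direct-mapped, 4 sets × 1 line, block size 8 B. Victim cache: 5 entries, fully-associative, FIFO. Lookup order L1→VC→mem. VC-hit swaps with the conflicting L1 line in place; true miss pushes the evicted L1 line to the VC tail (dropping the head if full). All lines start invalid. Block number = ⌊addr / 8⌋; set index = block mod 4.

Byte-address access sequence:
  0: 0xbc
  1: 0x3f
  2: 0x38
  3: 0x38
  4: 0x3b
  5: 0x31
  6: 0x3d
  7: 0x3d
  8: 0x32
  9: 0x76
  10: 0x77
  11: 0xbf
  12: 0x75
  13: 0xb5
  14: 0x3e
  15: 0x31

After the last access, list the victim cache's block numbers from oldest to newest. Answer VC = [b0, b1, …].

0: 0xbc (blk 23, set 3) → MISS  vc=[]
1: 0x3f (blk 7, set 3) → MISS  vc=[23]
2: 0x38 (blk 7, set 3) → L1-HIT  vc=[23]
3: 0x38 (blk 7, set 3) → L1-HIT  vc=[23]
4: 0x3b (blk 7, set 3) → L1-HIT  vc=[23]
5: 0x31 (blk 6, set 2) → MISS  vc=[23]
6: 0x3d (blk 7, set 3) → L1-HIT  vc=[23]
7: 0x3d (blk 7, set 3) → L1-HIT  vc=[23]
8: 0x32 (blk 6, set 2) → L1-HIT  vc=[23]
9: 0x76 (blk 14, set 2) → MISS  vc=[23, 6]
10: 0x77 (blk 14, set 2) → L1-HIT  vc=[23, 6]
11: 0xbf (blk 23, set 3) → VC-HIT  vc=[7, 6]
12: 0x75 (blk 14, set 2) → L1-HIT  vc=[7, 6]
13: 0xb5 (blk 22, set 2) → MISS  vc=[7, 6, 14]
14: 0x3e (blk 7, set 3) → VC-HIT  vc=[23, 6, 14]
15: 0x31 (blk 6, set 2) → VC-HIT  vc=[23, 22, 14]

VC = [23, 22, 14]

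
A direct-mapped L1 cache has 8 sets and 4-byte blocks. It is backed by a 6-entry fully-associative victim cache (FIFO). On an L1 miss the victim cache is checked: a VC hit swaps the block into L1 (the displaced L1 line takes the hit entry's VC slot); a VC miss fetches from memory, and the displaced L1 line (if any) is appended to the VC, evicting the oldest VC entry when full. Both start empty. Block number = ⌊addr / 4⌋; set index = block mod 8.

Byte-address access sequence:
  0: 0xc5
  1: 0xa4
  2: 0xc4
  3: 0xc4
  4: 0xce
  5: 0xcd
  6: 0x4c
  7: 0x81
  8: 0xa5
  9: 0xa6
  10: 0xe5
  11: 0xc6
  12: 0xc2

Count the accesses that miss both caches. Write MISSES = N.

MISSES = 7

0: 0xc5 (blk 49, set 1) → MISS  vc=[]
1: 0xa4 (blk 41, set 1) → MISS  vc=[49]
2: 0xc4 (blk 49, set 1) → VC-HIT  vc=[41]
3: 0xc4 (blk 49, set 1) → L1-HIT  vc=[41]
4: 0xce (blk 51, set 3) → MISS  vc=[41]
5: 0xcd (blk 51, set 3) → L1-HIT  vc=[41]
6: 0x4c (blk 19, set 3) → MISS  vc=[41, 51]
7: 0x81 (blk 32, set 0) → MISS  vc=[41, 51]
8: 0xa5 (blk 41, set 1) → VC-HIT  vc=[49, 51]
9: 0xa6 (blk 41, set 1) → L1-HIT  vc=[49, 51]
10: 0xe5 (blk 57, set 1) → MISS  vc=[49, 51, 41]
11: 0xc6 (blk 49, set 1) → VC-HIT  vc=[57, 51, 41]
12: 0xc2 (blk 48, set 0) → MISS  vc=[57, 51, 41, 32]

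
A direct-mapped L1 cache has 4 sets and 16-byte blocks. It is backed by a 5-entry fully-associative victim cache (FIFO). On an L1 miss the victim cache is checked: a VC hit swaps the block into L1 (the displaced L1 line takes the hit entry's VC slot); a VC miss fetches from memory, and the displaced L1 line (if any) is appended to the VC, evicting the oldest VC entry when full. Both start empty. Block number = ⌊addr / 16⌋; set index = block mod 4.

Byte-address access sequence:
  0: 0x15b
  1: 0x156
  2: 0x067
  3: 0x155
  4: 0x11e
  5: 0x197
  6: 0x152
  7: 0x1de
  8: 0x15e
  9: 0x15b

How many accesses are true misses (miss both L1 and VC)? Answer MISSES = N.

  [0] addr=0x15b blk=21 s=1: MISS | VC []
  [1] addr=0x156 blk=21 s=1: L1-HIT | VC []
  [2] addr=0x67 blk=6 s=2: MISS | VC []
  [3] addr=0x155 blk=21 s=1: L1-HIT | VC []
  [4] addr=0x11e blk=17 s=1: MISS | VC [21]
  [5] addr=0x197 blk=25 s=1: MISS | VC [21, 17]
  [6] addr=0x152 blk=21 s=1: VC-HIT | VC [25, 17]
  [7] addr=0x1de blk=29 s=1: MISS | VC [25, 17, 21]
  [8] addr=0x15e blk=21 s=1: VC-HIT | VC [25, 17, 29]
  [9] addr=0x15b blk=21 s=1: L1-HIT | VC [25, 17, 29]

MISSES = 5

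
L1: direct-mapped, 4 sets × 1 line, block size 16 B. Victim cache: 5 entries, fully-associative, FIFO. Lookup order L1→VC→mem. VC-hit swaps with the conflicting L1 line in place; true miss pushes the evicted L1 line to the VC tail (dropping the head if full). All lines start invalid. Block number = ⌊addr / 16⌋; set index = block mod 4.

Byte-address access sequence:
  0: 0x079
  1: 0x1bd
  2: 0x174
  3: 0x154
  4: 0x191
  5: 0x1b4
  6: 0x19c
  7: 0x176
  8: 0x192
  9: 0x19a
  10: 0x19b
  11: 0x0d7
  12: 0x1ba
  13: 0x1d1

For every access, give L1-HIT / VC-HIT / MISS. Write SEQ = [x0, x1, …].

SEQ = [MISS, MISS, MISS, MISS, MISS, VC-HIT, L1-HIT, VC-HIT, L1-HIT, L1-HIT, L1-HIT, MISS, VC-HIT, MISS]

#0 0x79→b7/s3 MISS; vc=[]
#1 0x1bd→b27/s3 MISS; vc=[7]
#2 0x174→b23/s3 MISS; vc=[7,27]
#3 0x154→b21/s1 MISS; vc=[7,27]
#4 0x191→b25/s1 MISS; vc=[7,27,21]
#5 0x1b4→b27/s3 VC-HIT; vc=[7,23,21]
#6 0x19c→b25/s1 L1-HIT; vc=[7,23,21]
#7 0x176→b23/s3 VC-HIT; vc=[7,27,21]
#8 0x192→b25/s1 L1-HIT; vc=[7,27,21]
#9 0x19a→b25/s1 L1-HIT; vc=[7,27,21]
#10 0x19b→b25/s1 L1-HIT; vc=[7,27,21]
#11 0xd7→b13/s1 MISS; vc=[7,27,21,25]
#12 0x1ba→b27/s3 VC-HIT; vc=[7,23,21,25]
#13 0x1d1→b29/s1 MISS; vc=[7,23,21,25,13]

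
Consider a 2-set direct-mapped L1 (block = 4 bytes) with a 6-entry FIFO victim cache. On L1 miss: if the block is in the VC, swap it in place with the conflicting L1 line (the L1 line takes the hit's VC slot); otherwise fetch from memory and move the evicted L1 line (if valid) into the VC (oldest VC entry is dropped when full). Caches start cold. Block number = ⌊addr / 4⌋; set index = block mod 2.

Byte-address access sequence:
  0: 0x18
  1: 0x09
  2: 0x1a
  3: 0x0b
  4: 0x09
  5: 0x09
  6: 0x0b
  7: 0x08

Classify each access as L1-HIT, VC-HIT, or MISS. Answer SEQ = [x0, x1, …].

SEQ = [MISS, MISS, VC-HIT, VC-HIT, L1-HIT, L1-HIT, L1-HIT, L1-HIT]

#0 0x18→b6/s0 MISS; vc=[]
#1 0x9→b2/s0 MISS; vc=[6]
#2 0x1a→b6/s0 VC-HIT; vc=[2]
#3 0xb→b2/s0 VC-HIT; vc=[6]
#4 0x9→b2/s0 L1-HIT; vc=[6]
#5 0x9→b2/s0 L1-HIT; vc=[6]
#6 0xb→b2/s0 L1-HIT; vc=[6]
#7 0x8→b2/s0 L1-HIT; vc=[6]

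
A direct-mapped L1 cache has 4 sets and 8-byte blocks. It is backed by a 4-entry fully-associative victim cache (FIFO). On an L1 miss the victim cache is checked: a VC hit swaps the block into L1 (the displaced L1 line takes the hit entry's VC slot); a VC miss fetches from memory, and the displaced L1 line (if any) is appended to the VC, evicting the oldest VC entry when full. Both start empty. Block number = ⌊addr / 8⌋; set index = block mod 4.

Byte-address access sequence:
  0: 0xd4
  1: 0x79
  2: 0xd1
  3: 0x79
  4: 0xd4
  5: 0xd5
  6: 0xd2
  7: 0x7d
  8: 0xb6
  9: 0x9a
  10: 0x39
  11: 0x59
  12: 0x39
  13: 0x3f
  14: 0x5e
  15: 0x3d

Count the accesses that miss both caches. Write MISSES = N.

  [0] addr=0xd4 blk=26 s=2: MISS | VC []
  [1] addr=0x79 blk=15 s=3: MISS | VC []
  [2] addr=0xd1 blk=26 s=2: L1-HIT | VC []
  [3] addr=0x79 blk=15 s=3: L1-HIT | VC []
  [4] addr=0xd4 blk=26 s=2: L1-HIT | VC []
  [5] addr=0xd5 blk=26 s=2: L1-HIT | VC []
  [6] addr=0xd2 blk=26 s=2: L1-HIT | VC []
  [7] addr=0x7d blk=15 s=3: L1-HIT | VC []
  [8] addr=0xb6 blk=22 s=2: MISS | VC [26]
  [9] addr=0x9a blk=19 s=3: MISS | VC [26, 15]
  [10] addr=0x39 blk=7 s=3: MISS | VC [26, 15, 19]
  [11] addr=0x59 blk=11 s=3: MISS | VC [26, 15, 19, 7]
  [12] addr=0x39 blk=7 s=3: VC-HIT | VC [26, 15, 19, 11]
  [13] addr=0x3f blk=7 s=3: L1-HIT | VC [26, 15, 19, 11]
  [14] addr=0x5e blk=11 s=3: VC-HIT | VC [26, 15, 19, 7]
  [15] addr=0x3d blk=7 s=3: VC-HIT | VC [26, 15, 19, 11]

MISSES = 6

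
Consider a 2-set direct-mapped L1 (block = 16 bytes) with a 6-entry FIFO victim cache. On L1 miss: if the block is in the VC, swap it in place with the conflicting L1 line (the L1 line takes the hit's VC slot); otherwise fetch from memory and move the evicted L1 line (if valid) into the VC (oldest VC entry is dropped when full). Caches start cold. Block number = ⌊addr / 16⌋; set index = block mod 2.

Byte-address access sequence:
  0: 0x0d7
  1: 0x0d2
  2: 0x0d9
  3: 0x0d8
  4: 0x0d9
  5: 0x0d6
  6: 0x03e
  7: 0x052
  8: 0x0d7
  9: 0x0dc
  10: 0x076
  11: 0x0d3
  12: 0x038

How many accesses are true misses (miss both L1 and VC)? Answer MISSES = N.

MISSES = 4

0: 0xd7 (blk 13, set 1) → MISS  vc=[]
1: 0xd2 (blk 13, set 1) → L1-HIT  vc=[]
2: 0xd9 (blk 13, set 1) → L1-HIT  vc=[]
3: 0xd8 (blk 13, set 1) → L1-HIT  vc=[]
4: 0xd9 (blk 13, set 1) → L1-HIT  vc=[]
5: 0xd6 (blk 13, set 1) → L1-HIT  vc=[]
6: 0x3e (blk 3, set 1) → MISS  vc=[13]
7: 0x52 (blk 5, set 1) → MISS  vc=[13, 3]
8: 0xd7 (blk 13, set 1) → VC-HIT  vc=[5, 3]
9: 0xdc (blk 13, set 1) → L1-HIT  vc=[5, 3]
10: 0x76 (blk 7, set 1) → MISS  vc=[5, 3, 13]
11: 0xd3 (blk 13, set 1) → VC-HIT  vc=[5, 3, 7]
12: 0x38 (blk 3, set 1) → VC-HIT  vc=[5, 13, 7]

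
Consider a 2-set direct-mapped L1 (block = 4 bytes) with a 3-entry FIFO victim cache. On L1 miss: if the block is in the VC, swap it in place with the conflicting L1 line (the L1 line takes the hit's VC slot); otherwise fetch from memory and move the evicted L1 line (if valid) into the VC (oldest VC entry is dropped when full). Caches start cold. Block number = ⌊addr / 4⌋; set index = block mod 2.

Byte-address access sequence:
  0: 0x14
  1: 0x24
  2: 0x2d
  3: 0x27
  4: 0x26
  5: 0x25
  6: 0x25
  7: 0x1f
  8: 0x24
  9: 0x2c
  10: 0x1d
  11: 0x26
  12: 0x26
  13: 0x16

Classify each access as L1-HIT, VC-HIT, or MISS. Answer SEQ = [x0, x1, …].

0: 0x14 (blk 5, set 1) → MISS  vc=[]
1: 0x24 (blk 9, set 1) → MISS  vc=[5]
2: 0x2d (blk 11, set 1) → MISS  vc=[5, 9]
3: 0x27 (blk 9, set 1) → VC-HIT  vc=[5, 11]
4: 0x26 (blk 9, set 1) → L1-HIT  vc=[5, 11]
5: 0x25 (blk 9, set 1) → L1-HIT  vc=[5, 11]
6: 0x25 (blk 9, set 1) → L1-HIT  vc=[5, 11]
7: 0x1f (blk 7, set 1) → MISS  vc=[5, 11, 9]
8: 0x24 (blk 9, set 1) → VC-HIT  vc=[5, 11, 7]
9: 0x2c (blk 11, set 1) → VC-HIT  vc=[5, 9, 7]
10: 0x1d (blk 7, set 1) → VC-HIT  vc=[5, 9, 11]
11: 0x26 (blk 9, set 1) → VC-HIT  vc=[5, 7, 11]
12: 0x26 (blk 9, set 1) → L1-HIT  vc=[5, 7, 11]
13: 0x16 (blk 5, set 1) → VC-HIT  vc=[9, 7, 11]

SEQ = [MISS, MISS, MISS, VC-HIT, L1-HIT, L1-HIT, L1-HIT, MISS, VC-HIT, VC-HIT, VC-HIT, VC-HIT, L1-HIT, VC-HIT]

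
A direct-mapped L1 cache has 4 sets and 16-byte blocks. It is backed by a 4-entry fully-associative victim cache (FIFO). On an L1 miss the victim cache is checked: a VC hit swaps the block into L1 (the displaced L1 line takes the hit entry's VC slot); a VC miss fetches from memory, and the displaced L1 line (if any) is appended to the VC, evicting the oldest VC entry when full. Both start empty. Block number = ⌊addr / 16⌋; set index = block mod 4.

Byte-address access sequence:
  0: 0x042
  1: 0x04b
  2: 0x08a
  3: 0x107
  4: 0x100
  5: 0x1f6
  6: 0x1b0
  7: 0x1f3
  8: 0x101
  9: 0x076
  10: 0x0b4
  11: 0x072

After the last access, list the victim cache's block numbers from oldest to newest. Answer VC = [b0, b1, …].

VC = [8, 27, 31, 11]

#0 0x42→b4/s0 MISS; vc=[]
#1 0x4b→b4/s0 L1-HIT; vc=[]
#2 0x8a→b8/s0 MISS; vc=[4]
#3 0x107→b16/s0 MISS; vc=[4,8]
#4 0x100→b16/s0 L1-HIT; vc=[4,8]
#5 0x1f6→b31/s3 MISS; vc=[4,8]
#6 0x1b0→b27/s3 MISS; vc=[4,8,31]
#7 0x1f3→b31/s3 VC-HIT; vc=[4,8,27]
#8 0x101→b16/s0 L1-HIT; vc=[4,8,27]
#9 0x76→b7/s3 MISS; vc=[4,8,27,31]
#10 0xb4→b11/s3 MISS; vc=[8,27,31,7]
#11 0x72→b7/s3 VC-HIT; vc=[8,27,31,11]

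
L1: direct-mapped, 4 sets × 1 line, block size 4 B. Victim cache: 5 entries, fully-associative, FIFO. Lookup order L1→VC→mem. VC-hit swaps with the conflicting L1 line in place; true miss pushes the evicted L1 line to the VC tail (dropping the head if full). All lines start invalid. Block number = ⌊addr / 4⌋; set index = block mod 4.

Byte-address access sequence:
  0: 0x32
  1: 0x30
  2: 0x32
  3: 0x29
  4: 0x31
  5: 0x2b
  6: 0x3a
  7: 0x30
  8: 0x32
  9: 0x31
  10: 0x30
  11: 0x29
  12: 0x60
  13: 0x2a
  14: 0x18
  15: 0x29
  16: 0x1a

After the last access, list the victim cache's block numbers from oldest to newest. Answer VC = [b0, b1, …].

#0 0x32→b12/s0 MISS; vc=[]
#1 0x30→b12/s0 L1-HIT; vc=[]
#2 0x32→b12/s0 L1-HIT; vc=[]
#3 0x29→b10/s2 MISS; vc=[]
#4 0x31→b12/s0 L1-HIT; vc=[]
#5 0x2b→b10/s2 L1-HIT; vc=[]
#6 0x3a→b14/s2 MISS; vc=[10]
#7 0x30→b12/s0 L1-HIT; vc=[10]
#8 0x32→b12/s0 L1-HIT; vc=[10]
#9 0x31→b12/s0 L1-HIT; vc=[10]
#10 0x30→b12/s0 L1-HIT; vc=[10]
#11 0x29→b10/s2 VC-HIT; vc=[14]
#12 0x60→b24/s0 MISS; vc=[14,12]
#13 0x2a→b10/s2 L1-HIT; vc=[14,12]
#14 0x18→b6/s2 MISS; vc=[14,12,10]
#15 0x29→b10/s2 VC-HIT; vc=[14,12,6]
#16 0x1a→b6/s2 VC-HIT; vc=[14,12,10]

VC = [14, 12, 10]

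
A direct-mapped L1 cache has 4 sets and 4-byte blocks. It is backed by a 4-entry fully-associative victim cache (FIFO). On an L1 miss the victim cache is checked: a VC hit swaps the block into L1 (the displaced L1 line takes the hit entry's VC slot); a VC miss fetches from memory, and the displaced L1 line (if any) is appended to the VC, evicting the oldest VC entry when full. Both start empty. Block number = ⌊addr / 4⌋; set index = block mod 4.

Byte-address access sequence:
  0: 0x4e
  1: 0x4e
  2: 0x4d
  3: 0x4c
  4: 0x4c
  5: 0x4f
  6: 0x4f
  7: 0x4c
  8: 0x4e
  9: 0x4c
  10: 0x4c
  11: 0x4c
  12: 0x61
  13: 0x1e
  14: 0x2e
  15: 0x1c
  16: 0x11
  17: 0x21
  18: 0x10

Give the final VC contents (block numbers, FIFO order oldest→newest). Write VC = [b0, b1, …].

VC = [19, 11, 24, 8]

  [0] addr=0x4e blk=19 s=3: MISS | VC []
  [1] addr=0x4e blk=19 s=3: L1-HIT | VC []
  [2] addr=0x4d blk=19 s=3: L1-HIT | VC []
  [3] addr=0x4c blk=19 s=3: L1-HIT | VC []
  [4] addr=0x4c blk=19 s=3: L1-HIT | VC []
  [5] addr=0x4f blk=19 s=3: L1-HIT | VC []
  [6] addr=0x4f blk=19 s=3: L1-HIT | VC []
  [7] addr=0x4c blk=19 s=3: L1-HIT | VC []
  [8] addr=0x4e blk=19 s=3: L1-HIT | VC []
  [9] addr=0x4c blk=19 s=3: L1-HIT | VC []
  [10] addr=0x4c blk=19 s=3: L1-HIT | VC []
  [11] addr=0x4c blk=19 s=3: L1-HIT | VC []
  [12] addr=0x61 blk=24 s=0: MISS | VC []
  [13] addr=0x1e blk=7 s=3: MISS | VC [19]
  [14] addr=0x2e blk=11 s=3: MISS | VC [19, 7]
  [15] addr=0x1c blk=7 s=3: VC-HIT | VC [19, 11]
  [16] addr=0x11 blk=4 s=0: MISS | VC [19, 11, 24]
  [17] addr=0x21 blk=8 s=0: MISS | VC [19, 11, 24, 4]
  [18] addr=0x10 blk=4 s=0: VC-HIT | VC [19, 11, 24, 8]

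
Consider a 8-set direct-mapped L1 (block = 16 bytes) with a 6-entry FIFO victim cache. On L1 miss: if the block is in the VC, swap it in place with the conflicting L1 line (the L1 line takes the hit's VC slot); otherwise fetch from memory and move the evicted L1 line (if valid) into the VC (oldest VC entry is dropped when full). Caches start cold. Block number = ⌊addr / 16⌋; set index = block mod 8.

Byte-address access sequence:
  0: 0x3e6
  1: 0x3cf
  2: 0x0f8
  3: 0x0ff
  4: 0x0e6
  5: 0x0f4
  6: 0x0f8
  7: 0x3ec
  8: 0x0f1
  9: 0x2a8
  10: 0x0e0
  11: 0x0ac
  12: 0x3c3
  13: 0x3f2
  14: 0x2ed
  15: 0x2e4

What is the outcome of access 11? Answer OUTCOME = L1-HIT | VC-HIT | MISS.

#0 0x3e6→b62/s6 MISS; vc=[]
#1 0x3cf→b60/s4 MISS; vc=[]
#2 0xf8→b15/s7 MISS; vc=[]
#3 0xff→b15/s7 L1-HIT; vc=[]
#4 0xe6→b14/s6 MISS; vc=[62]
#5 0xf4→b15/s7 L1-HIT; vc=[62]
#6 0xf8→b15/s7 L1-HIT; vc=[62]
#7 0x3ec→b62/s6 VC-HIT; vc=[14]
#8 0xf1→b15/s7 L1-HIT; vc=[14]
#9 0x2a8→b42/s2 MISS; vc=[14]
#10 0xe0→b14/s6 VC-HIT; vc=[62]
#11 0xac→b10/s2 MISS; vc=[62,42]
#12 0x3c3→b60/s4 L1-HIT; vc=[62,42]
#13 0x3f2→b63/s7 MISS; vc=[62,42,15]
#14 0x2ed→b46/s6 MISS; vc=[62,42,15,14]
#15 0x2e4→b46/s6 L1-HIT; vc=[62,42,15,14]

OUTCOME = MISS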